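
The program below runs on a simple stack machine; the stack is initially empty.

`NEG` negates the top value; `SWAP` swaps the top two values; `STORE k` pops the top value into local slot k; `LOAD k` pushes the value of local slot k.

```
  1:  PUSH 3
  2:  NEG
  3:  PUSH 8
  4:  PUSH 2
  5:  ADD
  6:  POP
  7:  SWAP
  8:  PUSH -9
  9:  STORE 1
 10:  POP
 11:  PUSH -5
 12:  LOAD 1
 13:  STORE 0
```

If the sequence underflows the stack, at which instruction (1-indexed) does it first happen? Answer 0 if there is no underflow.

PUSH 3 -> [3]
NEG    -> [-3]
PUSH 8 -> [-3, 8]
PUSH 2 -> [-3, 8, 2]
ADD    -> [-3, 10]
POP    -> [-3]
SWAP  — needs 2 operands, stack has 1 → underflow

7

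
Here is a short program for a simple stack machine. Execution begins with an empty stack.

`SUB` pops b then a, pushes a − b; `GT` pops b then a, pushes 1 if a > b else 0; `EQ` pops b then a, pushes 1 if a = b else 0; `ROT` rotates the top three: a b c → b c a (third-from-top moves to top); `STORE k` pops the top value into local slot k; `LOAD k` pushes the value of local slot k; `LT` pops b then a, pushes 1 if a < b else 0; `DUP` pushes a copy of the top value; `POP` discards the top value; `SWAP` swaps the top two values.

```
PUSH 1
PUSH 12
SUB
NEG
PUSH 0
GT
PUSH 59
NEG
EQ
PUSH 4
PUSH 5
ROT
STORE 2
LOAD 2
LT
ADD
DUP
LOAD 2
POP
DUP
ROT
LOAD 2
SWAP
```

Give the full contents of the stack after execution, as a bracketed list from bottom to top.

[4, 4, 0, 4]

PUSH 1  : 1
PUSH 12 : 1 12
SUB     : -11
NEG     : 11
PUSH 0  : 11 0
GT      : 1
PUSH 59 : 1 59
NEG     : 1 -59
EQ      : 0
PUSH 4  : 0 4
PUSH 5  : 0 4 5
ROT     : 4 5 0
STORE 2 : 4 5
LOAD 2  : 4 5 0
LT      : 4 0
ADD     : 4
DUP     : 4 4
LOAD 2  : 4 4 0
POP     : 4 4
DUP     : 4 4 4
ROT     : 4 4 4
LOAD 2  : 4 4 4 0
SWAP    : 4 4 0 4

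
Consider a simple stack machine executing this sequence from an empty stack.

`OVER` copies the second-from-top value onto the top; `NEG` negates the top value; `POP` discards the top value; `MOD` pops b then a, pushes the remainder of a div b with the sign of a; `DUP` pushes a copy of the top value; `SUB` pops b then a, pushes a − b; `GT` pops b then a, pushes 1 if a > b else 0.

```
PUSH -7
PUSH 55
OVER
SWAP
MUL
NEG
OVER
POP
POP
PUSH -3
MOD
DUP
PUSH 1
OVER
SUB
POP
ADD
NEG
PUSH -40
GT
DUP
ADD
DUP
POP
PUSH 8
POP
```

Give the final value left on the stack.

PUSH -7   -7
PUSH 55   -7 55
OVER      -7 55 -7
SWAP      -7 -7 55
MUL       -7 -385
NEG       -7 385
OVER      -7 385 -7
POP       -7 385
POP       -7
PUSH -3   -7 -3
MOD       -1
DUP       -1 -1
PUSH 1    -1 -1 1
OVER      -1 -1 1 -1
SUB       -1 -1 2
POP       -1 -1
ADD       -2
NEG       2
PUSH -40  2 -40
GT        1
DUP       1 1
ADD       2
DUP       2 2
POP       2
PUSH 8    2 8
POP       2

2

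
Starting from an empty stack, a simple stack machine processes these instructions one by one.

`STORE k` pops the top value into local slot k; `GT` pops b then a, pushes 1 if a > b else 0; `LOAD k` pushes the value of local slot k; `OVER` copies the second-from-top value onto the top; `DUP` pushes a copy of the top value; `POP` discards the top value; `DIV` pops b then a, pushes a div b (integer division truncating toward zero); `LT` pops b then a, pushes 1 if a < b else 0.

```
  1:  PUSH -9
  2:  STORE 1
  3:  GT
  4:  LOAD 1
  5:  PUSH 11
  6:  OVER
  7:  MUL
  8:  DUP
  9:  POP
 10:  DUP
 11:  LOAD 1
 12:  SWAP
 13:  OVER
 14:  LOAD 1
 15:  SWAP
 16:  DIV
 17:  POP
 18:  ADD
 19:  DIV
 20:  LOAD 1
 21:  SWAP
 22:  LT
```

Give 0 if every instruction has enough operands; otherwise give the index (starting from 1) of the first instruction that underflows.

PUSH -9 → [-9]
STORE 1 → []
GT  — needs 2 operands, stack has 0 → underflow

3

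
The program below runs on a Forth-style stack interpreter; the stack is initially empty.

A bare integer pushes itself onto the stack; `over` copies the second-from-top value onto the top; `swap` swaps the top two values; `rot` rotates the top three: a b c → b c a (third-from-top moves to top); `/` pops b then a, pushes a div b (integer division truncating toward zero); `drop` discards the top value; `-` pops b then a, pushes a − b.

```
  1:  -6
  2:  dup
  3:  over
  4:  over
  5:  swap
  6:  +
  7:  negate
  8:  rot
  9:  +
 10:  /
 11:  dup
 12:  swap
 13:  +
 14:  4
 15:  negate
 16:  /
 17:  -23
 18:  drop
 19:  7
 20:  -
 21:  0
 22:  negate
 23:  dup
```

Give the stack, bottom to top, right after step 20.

[-7]

-6     -> -6
dup    -> -6 -6
over   -> -6 -6 -6
over   -> -6 -6 -6 -6
swap   -> -6 -6 -6 -6
+      -> -6 -6 -12
negate -> -6 -6 12
rot    -> -6 12 -6
+      -> -6 6
/      -> -1
dup    -> -1 -1
swap   -> -1 -1
+      -> -2
4      -> -2 4
negate -> -2 -4
/      -> 0
-23    -> 0 -23
drop   -> 0
7      -> 0 7
-      -> -7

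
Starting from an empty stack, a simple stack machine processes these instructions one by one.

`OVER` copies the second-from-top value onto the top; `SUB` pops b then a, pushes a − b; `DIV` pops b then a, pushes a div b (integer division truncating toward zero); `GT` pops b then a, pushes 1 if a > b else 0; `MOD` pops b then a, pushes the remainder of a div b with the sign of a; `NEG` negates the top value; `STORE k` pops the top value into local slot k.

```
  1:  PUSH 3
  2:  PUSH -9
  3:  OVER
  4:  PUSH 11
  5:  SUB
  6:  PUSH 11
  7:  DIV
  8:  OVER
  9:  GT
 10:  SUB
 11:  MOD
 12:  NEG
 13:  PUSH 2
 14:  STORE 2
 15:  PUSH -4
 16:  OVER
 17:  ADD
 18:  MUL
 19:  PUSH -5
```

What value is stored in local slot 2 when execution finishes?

PUSH 3   [3]
PUSH -9  [3, -9]
OVER     [3, -9, 3]
PUSH 11  [3, -9, 3, 11]
SUB      [3, -9, -8]
PUSH 11  [3, -9, -8, 11]
DIV      [3, -9, 0]
OVER     [3, -9, 0, -9]
GT       [3, -9, 1]
SUB      [3, -10]
MOD      [3]
NEG      [-3]
PUSH 2   [-3, 2]
STORE 2  [-3]
PUSH -4  [-3, -4]
OVER     [-3, -4, -3]
ADD      [-3, -7]
MUL      [21]
PUSH -5  [21, -5]

2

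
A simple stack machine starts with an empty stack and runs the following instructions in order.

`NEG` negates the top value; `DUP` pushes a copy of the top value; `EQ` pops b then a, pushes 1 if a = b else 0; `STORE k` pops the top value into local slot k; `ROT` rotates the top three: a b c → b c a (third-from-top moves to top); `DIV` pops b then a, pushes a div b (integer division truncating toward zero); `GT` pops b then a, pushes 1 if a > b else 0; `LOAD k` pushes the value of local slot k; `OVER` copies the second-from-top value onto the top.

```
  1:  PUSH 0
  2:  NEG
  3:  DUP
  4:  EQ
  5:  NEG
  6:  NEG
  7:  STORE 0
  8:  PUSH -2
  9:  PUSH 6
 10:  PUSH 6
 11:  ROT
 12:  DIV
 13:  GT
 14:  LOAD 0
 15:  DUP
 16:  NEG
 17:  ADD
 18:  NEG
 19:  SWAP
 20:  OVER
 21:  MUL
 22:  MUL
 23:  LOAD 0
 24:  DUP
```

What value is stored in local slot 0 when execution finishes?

1

PUSH 0  : [0]
NEG     : [0]
DUP     : [0, 0]
EQ      : [1]
NEG     : [-1]
NEG     : [1]
STORE 0 : []
PUSH -2 : [-2]
PUSH 6  : [-2, 6]
PUSH 6  : [-2, 6, 6]
ROT     : [6, 6, -2]
DIV     : [6, -3]
GT      : [1]
LOAD 0  : [1, 1]
DUP     : [1, 1, 1]
NEG     : [1, 1, -1]
ADD     : [1, 0]
NEG     : [1, 0]
SWAP    : [0, 1]
OVER    : [0, 1, 0]
MUL     : [0, 0]
MUL     : [0]
LOAD 0  : [0, 1]
DUP     : [0, 1, 1]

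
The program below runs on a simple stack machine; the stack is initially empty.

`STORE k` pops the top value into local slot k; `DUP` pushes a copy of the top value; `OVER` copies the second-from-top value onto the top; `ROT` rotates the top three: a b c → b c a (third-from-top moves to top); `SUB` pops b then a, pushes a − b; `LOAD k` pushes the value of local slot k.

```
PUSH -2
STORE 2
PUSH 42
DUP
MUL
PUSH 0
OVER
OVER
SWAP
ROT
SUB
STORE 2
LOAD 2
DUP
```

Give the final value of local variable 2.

PUSH -2 → [-2]
STORE 2 → []
PUSH 42 → [42]
DUP     → [42, 42]
MUL     → [1764]
PUSH 0  → [1764, 0]
OVER    → [1764, 0, 1764]
OVER    → [1764, 0, 1764, 0]
SWAP    → [1764, 0, 0, 1764]
ROT     → [1764, 0, 1764, 0]
SUB     → [1764, 0, 1764]
STORE 2 → [1764, 0]
LOAD 2  → [1764, 0, 1764]
DUP     → [1764, 0, 1764, 1764]

1764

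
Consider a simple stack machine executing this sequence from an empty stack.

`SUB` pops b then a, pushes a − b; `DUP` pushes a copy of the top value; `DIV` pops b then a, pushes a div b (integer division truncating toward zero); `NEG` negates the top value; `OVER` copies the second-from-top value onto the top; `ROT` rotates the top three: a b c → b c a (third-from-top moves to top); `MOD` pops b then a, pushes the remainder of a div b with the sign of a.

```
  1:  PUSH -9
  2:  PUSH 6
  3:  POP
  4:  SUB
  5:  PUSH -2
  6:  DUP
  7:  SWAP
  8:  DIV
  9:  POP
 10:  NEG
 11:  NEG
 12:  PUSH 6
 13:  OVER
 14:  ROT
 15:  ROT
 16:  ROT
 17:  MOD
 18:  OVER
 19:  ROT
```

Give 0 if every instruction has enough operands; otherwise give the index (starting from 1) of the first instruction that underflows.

4

PUSH -9  -9
PUSH 6   -9 6
POP      -9
SUB  — needs 2 operands, stack has 1 → underflow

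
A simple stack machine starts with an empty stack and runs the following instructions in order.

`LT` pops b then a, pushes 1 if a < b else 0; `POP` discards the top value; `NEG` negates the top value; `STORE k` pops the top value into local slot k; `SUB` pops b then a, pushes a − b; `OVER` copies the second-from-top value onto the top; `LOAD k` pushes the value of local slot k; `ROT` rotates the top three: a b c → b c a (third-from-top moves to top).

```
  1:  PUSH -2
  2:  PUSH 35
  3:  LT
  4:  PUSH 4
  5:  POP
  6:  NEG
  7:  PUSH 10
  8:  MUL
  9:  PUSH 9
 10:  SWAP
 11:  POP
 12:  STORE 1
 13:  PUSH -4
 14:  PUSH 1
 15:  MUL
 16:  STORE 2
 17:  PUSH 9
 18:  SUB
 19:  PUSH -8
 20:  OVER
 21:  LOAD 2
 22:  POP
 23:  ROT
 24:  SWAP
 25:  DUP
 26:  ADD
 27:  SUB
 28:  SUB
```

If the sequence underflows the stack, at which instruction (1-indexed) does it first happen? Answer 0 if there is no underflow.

18

PUSH -2 → [-2]
PUSH 35 → [-2, 35]
LT      → [1]
PUSH 4  → [1, 4]
POP     → [1]
NEG     → [-1]
PUSH 10 → [-1, 10]
MUL     → [-10]
PUSH 9  → [-10, 9]
SWAP    → [9, -10]
POP     → [9]
STORE 1 → []
PUSH -4 → [-4]
PUSH 1  → [-4, 1]
MUL     → [-4]
STORE 2 → []
PUSH 9  → [9]
SUB  — needs 2 operands, stack has 1 → underflow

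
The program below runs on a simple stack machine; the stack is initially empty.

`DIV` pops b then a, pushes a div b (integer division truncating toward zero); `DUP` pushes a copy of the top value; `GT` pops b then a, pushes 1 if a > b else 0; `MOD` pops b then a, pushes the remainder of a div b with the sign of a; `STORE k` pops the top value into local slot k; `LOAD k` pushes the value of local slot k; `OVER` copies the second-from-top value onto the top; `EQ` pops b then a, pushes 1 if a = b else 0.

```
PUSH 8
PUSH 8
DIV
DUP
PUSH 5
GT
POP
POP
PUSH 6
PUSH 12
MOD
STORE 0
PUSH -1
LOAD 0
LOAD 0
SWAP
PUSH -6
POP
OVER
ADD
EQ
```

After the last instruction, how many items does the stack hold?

PUSH 8  → [8]
PUSH 8  → [8, 8]
DIV     → [1]
DUP     → [1, 1]
PUSH 5  → [1, 1, 5]
GT      → [1, 0]
POP     → [1]
POP     → []
PUSH 6  → [6]
PUSH 12 → [6, 12]
MOD     → [6]
STORE 0 → []
PUSH -1 → [-1]
LOAD 0  → [-1, 6]
LOAD 0  → [-1, 6, 6]
SWAP    → [-1, 6, 6]
PUSH -6 → [-1, 6, 6, -6]
POP     → [-1, 6, 6]
OVER    → [-1, 6, 6, 6]
ADD     → [-1, 6, 12]
EQ      → [-1, 0]

2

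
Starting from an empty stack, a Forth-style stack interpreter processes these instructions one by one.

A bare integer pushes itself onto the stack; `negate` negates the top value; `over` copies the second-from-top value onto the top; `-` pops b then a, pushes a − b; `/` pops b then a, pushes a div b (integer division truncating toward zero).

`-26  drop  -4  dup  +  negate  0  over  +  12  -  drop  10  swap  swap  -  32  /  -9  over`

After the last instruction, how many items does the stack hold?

3

-26    → [-26]
drop   → []
-4     → [-4]
dup    → [-4, -4]
+      → [-8]
negate → [8]
0      → [8, 0]
over   → [8, 0, 8]
+      → [8, 8]
12     → [8, 8, 12]
-      → [8, -4]
drop   → [8]
10     → [8, 10]
swap   → [10, 8]
swap   → [8, 10]
-      → [-2]
32     → [-2, 32]
/      → [0]
-9     → [0, -9]
over   → [0, -9, 0]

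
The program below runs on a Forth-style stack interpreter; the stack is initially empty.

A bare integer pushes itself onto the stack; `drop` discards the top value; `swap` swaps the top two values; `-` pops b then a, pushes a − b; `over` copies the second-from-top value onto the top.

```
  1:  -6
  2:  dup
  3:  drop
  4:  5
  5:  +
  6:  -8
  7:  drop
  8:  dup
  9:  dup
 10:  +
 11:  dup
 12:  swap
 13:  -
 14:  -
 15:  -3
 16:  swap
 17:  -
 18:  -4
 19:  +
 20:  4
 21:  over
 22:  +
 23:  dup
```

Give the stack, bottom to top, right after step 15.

[-1, -3]

-6   → [-6]
dup  → [-6, -6]
drop → [-6]
5    → [-6, 5]
+    → [-1]
-8   → [-1, -8]
drop → [-1]
dup  → [-1, -1]
dup  → [-1, -1, -1]
+    → [-1, -2]
dup  → [-1, -2, -2]
swap → [-1, -2, -2]
-    → [-1, 0]
-    → [-1]
-3   → [-1, -3]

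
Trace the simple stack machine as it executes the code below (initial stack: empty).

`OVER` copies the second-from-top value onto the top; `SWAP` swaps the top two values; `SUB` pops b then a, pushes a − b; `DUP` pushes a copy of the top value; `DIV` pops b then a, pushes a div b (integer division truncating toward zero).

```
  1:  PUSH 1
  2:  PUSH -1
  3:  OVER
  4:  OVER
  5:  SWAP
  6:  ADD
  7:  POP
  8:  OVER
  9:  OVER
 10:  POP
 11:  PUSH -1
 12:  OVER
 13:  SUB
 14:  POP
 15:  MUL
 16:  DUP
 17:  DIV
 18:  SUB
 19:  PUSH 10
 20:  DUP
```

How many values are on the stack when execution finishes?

3

PUSH 1  : [1]
PUSH -1 : [1, -1]
OVER    : [1, -1, 1]
OVER    : [1, -1, 1, -1]
SWAP    : [1, -1, -1, 1]
ADD     : [1, -1, 0]
POP     : [1, -1]
OVER    : [1, -1, 1]
OVER    : [1, -1, 1, -1]
POP     : [1, -1, 1]
PUSH -1 : [1, -1, 1, -1]
OVER    : [1, -1, 1, -1, 1]
SUB     : [1, -1, 1, -2]
POP     : [1, -1, 1]
MUL     : [1, -1]
DUP     : [1, -1, -1]
DIV     : [1, 1]
SUB     : [0]
PUSH 10 : [0, 10]
DUP     : [0, 10, 10]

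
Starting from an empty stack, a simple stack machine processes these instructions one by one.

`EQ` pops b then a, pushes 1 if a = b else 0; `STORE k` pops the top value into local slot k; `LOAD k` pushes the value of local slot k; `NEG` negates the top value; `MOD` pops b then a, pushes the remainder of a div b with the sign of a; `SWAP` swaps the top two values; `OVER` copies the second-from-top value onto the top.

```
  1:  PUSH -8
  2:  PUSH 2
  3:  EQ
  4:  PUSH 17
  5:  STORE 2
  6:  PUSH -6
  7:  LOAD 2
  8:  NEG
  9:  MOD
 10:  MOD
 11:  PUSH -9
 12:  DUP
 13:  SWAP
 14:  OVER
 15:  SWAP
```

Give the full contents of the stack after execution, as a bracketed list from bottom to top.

PUSH -8 -> [-8]
PUSH 2  -> [-8, 2]
EQ      -> [0]
PUSH 17 -> [0, 17]
STORE 2 -> [0]
PUSH -6 -> [0, -6]
LOAD 2  -> [0, -6, 17]
NEG     -> [0, -6, -17]
MOD     -> [0, -6]
MOD     -> [0]
PUSH -9 -> [0, -9]
DUP     -> [0, -9, -9]
SWAP    -> [0, -9, -9]
OVER    -> [0, -9, -9, -9]
SWAP    -> [0, -9, -9, -9]

[0, -9, -9, -9]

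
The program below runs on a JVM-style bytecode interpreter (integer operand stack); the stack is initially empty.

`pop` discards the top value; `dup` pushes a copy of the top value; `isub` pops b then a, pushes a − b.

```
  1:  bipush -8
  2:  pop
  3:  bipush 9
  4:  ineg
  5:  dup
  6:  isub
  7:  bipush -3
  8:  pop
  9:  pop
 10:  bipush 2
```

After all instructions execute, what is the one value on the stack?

bipush -8 : -8
pop       : (empty)
bipush 9  : 9
ineg      : -9
dup       : -9 -9
isub      : 0
bipush -3 : 0 -3
pop       : 0
pop       : (empty)
bipush 2  : 2

2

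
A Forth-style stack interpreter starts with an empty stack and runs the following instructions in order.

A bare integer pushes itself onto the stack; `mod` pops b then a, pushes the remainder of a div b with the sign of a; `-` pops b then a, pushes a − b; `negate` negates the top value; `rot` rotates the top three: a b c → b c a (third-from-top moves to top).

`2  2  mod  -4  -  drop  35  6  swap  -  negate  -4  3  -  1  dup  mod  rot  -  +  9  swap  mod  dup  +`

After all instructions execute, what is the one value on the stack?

18

2      : [2]
2      : [2, 2]
mod    : [0]
-4     : [0, -4]
-      : [4]
drop   : []
35     : [35]
6      : [35, 6]
swap   : [6, 35]
-      : [-29]
negate : [29]
-4     : [29, -4]
3      : [29, -4, 3]
-      : [29, -7]
1      : [29, -7, 1]
dup    : [29, -7, 1, 1]
mod    : [29, -7, 0]
rot    : [-7, 0, 29]
-      : [-7, -29]
+      : [-36]
9      : [-36, 9]
swap   : [9, -36]
mod    : [9]
dup    : [9, 9]
+      : [18]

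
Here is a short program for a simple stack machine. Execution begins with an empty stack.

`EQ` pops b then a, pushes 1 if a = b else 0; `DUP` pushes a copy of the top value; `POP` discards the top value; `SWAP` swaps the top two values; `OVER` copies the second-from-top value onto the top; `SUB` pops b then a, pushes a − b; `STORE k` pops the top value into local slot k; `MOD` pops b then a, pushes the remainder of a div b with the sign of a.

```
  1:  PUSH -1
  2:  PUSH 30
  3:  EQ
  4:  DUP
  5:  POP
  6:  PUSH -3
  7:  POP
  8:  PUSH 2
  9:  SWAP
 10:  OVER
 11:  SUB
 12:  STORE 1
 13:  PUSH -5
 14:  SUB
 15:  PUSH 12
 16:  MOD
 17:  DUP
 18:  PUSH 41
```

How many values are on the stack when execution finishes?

PUSH -1 → [-1]
PUSH 30 → [-1, 30]
EQ      → [0]
DUP     → [0, 0]
POP     → [0]
PUSH -3 → [0, -3]
POP     → [0]
PUSH 2  → [0, 2]
SWAP    → [2, 0]
OVER    → [2, 0, 2]
SUB     → [2, -2]
STORE 1 → [2]
PUSH -5 → [2, -5]
SUB     → [7]
PUSH 12 → [7, 12]
MOD     → [7]
DUP     → [7, 7]
PUSH 41 → [7, 7, 41]

3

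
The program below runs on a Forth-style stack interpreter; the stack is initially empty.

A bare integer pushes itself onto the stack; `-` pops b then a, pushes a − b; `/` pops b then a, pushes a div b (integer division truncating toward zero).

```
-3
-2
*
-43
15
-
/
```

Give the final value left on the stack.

0

-3  : -3
-2  : -3 -2
*   : 6
-43 : 6 -43
15  : 6 -43 15
-   : 6 -58
/   : 0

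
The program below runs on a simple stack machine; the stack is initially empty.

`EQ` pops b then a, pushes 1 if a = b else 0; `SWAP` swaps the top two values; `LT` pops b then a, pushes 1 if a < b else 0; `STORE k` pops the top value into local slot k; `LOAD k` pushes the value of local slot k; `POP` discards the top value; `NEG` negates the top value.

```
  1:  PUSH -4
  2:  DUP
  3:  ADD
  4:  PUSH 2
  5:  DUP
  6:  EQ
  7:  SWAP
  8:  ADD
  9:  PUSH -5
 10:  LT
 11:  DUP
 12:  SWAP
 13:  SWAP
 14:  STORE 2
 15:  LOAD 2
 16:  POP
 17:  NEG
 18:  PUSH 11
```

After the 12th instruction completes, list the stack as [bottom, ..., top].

PUSH -4  [-4]
DUP      [-4, -4]
ADD      [-8]
PUSH 2   [-8, 2]
DUP      [-8, 2, 2]
EQ       [-8, 1]
SWAP     [1, -8]
ADD      [-7]
PUSH -5  [-7, -5]
LT       [1]
DUP      [1, 1]
SWAP     [1, 1]

[1, 1]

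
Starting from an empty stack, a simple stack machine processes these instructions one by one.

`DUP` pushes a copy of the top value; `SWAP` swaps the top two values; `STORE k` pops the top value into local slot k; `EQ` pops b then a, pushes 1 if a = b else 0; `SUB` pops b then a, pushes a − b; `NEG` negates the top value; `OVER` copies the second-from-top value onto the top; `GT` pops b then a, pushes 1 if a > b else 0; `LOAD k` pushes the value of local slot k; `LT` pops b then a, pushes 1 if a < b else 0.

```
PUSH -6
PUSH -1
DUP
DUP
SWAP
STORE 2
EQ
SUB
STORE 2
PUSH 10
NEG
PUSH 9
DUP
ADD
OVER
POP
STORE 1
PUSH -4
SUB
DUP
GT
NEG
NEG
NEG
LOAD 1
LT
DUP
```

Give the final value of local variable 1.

18

PUSH -6 → -6
PUSH -1 → -6 -1
DUP     → -6 -1 -1
DUP     → -6 -1 -1 -1
SWAP    → -6 -1 -1 -1
STORE 2 → -6 -1 -1
EQ      → -6 1
SUB     → -7
STORE 2 → (empty)
PUSH 10 → 10
NEG     → -10
PUSH 9  → -10 9
DUP     → -10 9 9
ADD     → -10 18
OVER    → -10 18 -10
POP     → -10 18
STORE 1 → -10
PUSH -4 → -10 -4
SUB     → -6
DUP     → -6 -6
GT      → 0
NEG     → 0
NEG     → 0
NEG     → 0
LOAD 1  → 0 18
LT      → 1
DUP     → 1 1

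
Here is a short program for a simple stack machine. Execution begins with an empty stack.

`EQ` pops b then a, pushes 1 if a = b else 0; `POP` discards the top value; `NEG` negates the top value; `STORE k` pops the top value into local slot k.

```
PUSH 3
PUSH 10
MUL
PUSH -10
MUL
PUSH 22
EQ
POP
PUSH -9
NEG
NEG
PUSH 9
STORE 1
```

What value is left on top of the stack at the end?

PUSH 3   → 3
PUSH 10  → 3 10
MUL      → 30
PUSH -10 → 30 -10
MUL      → -300
PUSH 22  → -300 22
EQ       → 0
POP      → (empty)
PUSH -9  → -9
NEG      → 9
NEG      → -9
PUSH 9   → -9 9
STORE 1  → -9

-9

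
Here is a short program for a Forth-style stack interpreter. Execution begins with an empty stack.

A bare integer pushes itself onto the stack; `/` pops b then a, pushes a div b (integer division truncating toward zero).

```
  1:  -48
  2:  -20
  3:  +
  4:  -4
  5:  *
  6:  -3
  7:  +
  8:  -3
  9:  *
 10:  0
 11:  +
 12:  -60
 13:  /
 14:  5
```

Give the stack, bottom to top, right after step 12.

-48 : [-48]
-20 : [-48, -20]
+   : [-68]
-4  : [-68, -4]
*   : [272]
-3  : [272, -3]
+   : [269]
-3  : [269, -3]
*   : [-807]
0   : [-807, 0]
+   : [-807]
-60 : [-807, -60]

[-807, -60]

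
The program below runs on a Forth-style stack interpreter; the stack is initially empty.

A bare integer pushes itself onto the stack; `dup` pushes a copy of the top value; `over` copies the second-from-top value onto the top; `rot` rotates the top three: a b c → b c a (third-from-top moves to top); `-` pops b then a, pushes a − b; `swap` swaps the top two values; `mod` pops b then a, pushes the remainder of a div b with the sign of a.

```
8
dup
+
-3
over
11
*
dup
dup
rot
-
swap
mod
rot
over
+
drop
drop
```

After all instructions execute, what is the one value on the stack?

-3

8     [8]
dup   [8, 8]
+     [16]
-3    [16, -3]
over  [16, -3, 16]
11    [16, -3, 16, 11]
*     [16, -3, 176]
dup   [16, -3, 176, 176]
dup   [16, -3, 176, 176, 176]
rot   [16, -3, 176, 176, 176]
-     [16, -3, 176, 0]
swap  [16, -3, 0, 176]
mod   [16, -3, 0]
rot   [-3, 0, 16]
over  [-3, 0, 16, 0]
+     [-3, 0, 16]
drop  [-3, 0]
drop  [-3]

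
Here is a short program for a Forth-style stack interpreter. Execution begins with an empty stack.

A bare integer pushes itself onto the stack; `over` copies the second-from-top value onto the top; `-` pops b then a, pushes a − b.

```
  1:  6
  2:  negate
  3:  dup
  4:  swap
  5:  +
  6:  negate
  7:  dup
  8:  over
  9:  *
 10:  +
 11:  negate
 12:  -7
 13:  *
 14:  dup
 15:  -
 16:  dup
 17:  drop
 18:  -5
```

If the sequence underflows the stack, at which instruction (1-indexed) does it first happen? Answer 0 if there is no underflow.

0

6      → [6]
negate → [-6]
dup    → [-6, -6]
swap   → [-6, -6]
+      → [-12]
negate → [12]
dup    → [12, 12]
over   → [12, 12, 12]
*      → [12, 144]
+      → [156]
negate → [-156]
-7     → [-156, -7]
*      → [1092]
dup    → [1092, 1092]
-      → [0]
dup    → [0, 0]
drop   → [0]
-5     → [0, -5]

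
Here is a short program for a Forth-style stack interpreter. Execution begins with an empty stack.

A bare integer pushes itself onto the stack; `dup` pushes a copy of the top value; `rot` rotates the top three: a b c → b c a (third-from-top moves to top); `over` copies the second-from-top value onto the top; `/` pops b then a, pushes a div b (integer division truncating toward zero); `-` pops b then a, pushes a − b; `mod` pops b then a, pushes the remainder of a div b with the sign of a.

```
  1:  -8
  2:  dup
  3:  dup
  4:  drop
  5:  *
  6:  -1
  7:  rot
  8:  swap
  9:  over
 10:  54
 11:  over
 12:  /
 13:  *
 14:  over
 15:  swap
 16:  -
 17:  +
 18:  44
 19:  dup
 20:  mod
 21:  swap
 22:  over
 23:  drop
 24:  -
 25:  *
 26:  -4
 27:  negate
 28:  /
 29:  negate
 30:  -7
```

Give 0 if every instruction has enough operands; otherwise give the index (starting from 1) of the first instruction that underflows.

-8   : -8
dup  : -8 -8
dup  : -8 -8 -8
drop : -8 -8
*    : 64
-1   : 64 -1
rot  — needs 3 operands, stack has 2 → underflow

7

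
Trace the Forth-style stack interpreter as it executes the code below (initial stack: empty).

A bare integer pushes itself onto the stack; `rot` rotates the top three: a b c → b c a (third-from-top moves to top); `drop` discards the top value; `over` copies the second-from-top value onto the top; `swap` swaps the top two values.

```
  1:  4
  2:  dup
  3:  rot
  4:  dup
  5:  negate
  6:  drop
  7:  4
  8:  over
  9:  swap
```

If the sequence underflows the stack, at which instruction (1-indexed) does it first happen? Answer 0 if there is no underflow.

3

4   -> 4
dup -> 4 4
rot  — needs 3 operands, stack has 2 → underflow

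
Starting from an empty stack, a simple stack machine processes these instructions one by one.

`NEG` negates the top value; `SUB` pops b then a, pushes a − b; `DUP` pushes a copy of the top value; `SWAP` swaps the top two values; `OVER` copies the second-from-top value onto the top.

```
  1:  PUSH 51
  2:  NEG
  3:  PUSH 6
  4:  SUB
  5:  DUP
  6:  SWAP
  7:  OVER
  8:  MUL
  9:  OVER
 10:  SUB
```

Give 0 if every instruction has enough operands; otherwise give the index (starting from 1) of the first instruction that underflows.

0

PUSH 51 → 51
NEG     → -51
PUSH 6  → -51 6
SUB     → -57
DUP     → -57 -57
SWAP    → -57 -57
OVER    → -57 -57 -57
MUL     → -57 3249
OVER    → -57 3249 -57
SUB     → -57 3306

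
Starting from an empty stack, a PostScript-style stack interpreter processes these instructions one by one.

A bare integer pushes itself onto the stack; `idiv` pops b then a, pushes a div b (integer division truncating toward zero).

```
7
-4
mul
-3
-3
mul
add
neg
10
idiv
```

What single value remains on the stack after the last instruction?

1

7    -> 7
-4   -> 7 -4
mul  -> -28
-3   -> -28 -3
-3   -> -28 -3 -3
mul  -> -28 9
add  -> -19
neg  -> 19
10   -> 19 10
idiv -> 1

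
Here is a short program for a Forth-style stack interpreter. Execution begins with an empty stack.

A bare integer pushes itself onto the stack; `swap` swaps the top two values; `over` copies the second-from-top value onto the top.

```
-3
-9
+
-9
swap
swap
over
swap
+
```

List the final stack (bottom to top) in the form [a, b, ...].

-3   -> [-3]
-9   -> [-3, -9]
+    -> [-12]
-9   -> [-12, -9]
swap -> [-9, -12]
swap -> [-12, -9]
over -> [-12, -9, -12]
swap -> [-12, -12, -9]
+    -> [-12, -21]

[-12, -21]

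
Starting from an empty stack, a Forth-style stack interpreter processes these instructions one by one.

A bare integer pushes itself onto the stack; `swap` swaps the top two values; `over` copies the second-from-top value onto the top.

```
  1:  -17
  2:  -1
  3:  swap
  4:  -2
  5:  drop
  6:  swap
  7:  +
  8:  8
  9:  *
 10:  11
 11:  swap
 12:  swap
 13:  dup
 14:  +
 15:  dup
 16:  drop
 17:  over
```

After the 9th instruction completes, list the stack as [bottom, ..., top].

[-144]

-17  → [-17]
-1   → [-17, -1]
swap → [-1, -17]
-2   → [-1, -17, -2]
drop → [-1, -17]
swap → [-17, -1]
+    → [-18]
8    → [-18, 8]
*    → [-144]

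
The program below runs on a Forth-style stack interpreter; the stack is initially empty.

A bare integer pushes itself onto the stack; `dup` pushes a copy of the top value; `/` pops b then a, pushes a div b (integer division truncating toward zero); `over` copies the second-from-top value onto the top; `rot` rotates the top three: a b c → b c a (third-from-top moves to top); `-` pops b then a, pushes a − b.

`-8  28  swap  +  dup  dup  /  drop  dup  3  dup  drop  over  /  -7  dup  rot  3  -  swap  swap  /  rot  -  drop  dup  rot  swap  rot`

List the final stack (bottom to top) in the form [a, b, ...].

-8    -8
28    -8 28
swap  28 -8
+     20
dup   20 20
dup   20 20 20
/     20 1
drop  20
dup   20 20
3     20 20 3
dup   20 20 3 3
drop  20 20 3
over  20 20 3 20
/     20 20 0
-7    20 20 0 -7
dup   20 20 0 -7 -7
rot   20 20 -7 -7 0
3     20 20 -7 -7 0 3
-     20 20 -7 -7 -3
swap  20 20 -7 -3 -7
swap  20 20 -7 -7 -3
/     20 20 -7 2
rot   20 -7 2 20
-     20 -7 -18
drop  20 -7
dup   20 -7 -7
rot   -7 -7 20
swap  -7 20 -7
rot   20 -7 -7

[20, -7, -7]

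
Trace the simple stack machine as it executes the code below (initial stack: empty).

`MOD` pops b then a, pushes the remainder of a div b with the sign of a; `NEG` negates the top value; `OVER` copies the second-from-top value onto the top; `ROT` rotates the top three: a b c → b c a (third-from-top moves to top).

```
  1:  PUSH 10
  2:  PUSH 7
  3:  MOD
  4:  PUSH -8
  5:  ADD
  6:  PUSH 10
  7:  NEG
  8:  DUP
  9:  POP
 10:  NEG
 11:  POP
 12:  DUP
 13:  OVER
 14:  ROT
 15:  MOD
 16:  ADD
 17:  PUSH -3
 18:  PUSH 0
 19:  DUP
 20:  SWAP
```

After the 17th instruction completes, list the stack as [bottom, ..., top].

PUSH 10  10
PUSH 7   10 7
MOD      3
PUSH -8  3 -8
ADD      -5
PUSH 10  -5 10
NEG      -5 -10
DUP      -5 -10 -10
POP      -5 -10
NEG      -5 10
POP      -5
DUP      -5 -5
OVER     -5 -5 -5
ROT      -5 -5 -5
MOD      -5 0
ADD      -5
PUSH -3  -5 -3

[-5, -3]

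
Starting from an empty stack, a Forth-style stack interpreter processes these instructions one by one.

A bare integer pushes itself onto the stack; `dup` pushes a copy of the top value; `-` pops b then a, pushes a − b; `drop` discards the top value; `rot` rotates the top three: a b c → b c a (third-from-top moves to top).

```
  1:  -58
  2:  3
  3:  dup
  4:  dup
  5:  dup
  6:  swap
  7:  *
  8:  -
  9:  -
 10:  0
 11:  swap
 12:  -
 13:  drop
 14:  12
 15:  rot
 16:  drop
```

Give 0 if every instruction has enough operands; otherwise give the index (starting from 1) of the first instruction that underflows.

-58  -> [-58]
3    -> [-58, 3]
dup  -> [-58, 3, 3]
dup  -> [-58, 3, 3, 3]
dup  -> [-58, 3, 3, 3, 3]
swap -> [-58, 3, 3, 3, 3]
*    -> [-58, 3, 3, 9]
-    -> [-58, 3, -6]
-    -> [-58, 9]
0    -> [-58, 9, 0]
swap -> [-58, 0, 9]
-    -> [-58, -9]
drop -> [-58]
12   -> [-58, 12]
rot  — needs 3 operands, stack has 2 → underflow

15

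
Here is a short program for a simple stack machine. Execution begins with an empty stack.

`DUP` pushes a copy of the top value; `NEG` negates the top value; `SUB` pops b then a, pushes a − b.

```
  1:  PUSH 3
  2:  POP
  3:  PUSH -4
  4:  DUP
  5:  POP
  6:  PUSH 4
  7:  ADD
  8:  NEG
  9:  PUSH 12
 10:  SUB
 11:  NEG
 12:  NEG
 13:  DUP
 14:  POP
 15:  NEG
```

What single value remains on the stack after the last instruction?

PUSH 3  → [3]
POP     → []
PUSH -4 → [-4]
DUP     → [-4, -4]
POP     → [-4]
PUSH 4  → [-4, 4]
ADD     → [0]
NEG     → [0]
PUSH 12 → [0, 12]
SUB     → [-12]
NEG     → [12]
NEG     → [-12]
DUP     → [-12, -12]
POP     → [-12]
NEG     → [12]

12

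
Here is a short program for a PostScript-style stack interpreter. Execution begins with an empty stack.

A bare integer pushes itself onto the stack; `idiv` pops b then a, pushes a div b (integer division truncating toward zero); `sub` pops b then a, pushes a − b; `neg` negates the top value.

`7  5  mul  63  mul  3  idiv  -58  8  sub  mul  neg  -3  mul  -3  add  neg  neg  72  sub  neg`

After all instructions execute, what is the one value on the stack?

7     7
5     7 5
mul   35
63    35 63
mul   2205
3     2205 3
idiv  735
-58   735 -58
8     735 -58 8
sub   735 -66
mul   -48510
neg   48510
-3    48510 -3
mul   -145530
-3    -145530 -3
add   -145533
neg   145533
neg   -145533
72    -145533 72
sub   -145605
neg   145605

145605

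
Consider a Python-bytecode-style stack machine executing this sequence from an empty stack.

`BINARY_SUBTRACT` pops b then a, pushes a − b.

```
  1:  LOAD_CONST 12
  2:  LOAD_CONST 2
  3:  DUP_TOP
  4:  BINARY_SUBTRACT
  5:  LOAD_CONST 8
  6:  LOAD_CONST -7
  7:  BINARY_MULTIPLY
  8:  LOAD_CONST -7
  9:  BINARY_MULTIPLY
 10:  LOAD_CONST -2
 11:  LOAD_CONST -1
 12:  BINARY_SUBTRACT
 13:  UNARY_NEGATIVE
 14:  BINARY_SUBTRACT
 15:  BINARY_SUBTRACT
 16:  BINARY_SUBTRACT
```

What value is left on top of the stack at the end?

403

LOAD_CONST 12   : 12
LOAD_CONST 2    : 12 2
DUP_TOP         : 12 2 2
BINARY_SUBTRACT : 12 0
LOAD_CONST 8    : 12 0 8
LOAD_CONST -7   : 12 0 8 -7
BINARY_MULTIPLY : 12 0 -56
LOAD_CONST -7   : 12 0 -56 -7
BINARY_MULTIPLY : 12 0 392
LOAD_CONST -2   : 12 0 392 -2
LOAD_CONST -1   : 12 0 392 -2 -1
BINARY_SUBTRACT : 12 0 392 -1
UNARY_NEGATIVE  : 12 0 392 1
BINARY_SUBTRACT : 12 0 391
BINARY_SUBTRACT : 12 -391
BINARY_SUBTRACT : 403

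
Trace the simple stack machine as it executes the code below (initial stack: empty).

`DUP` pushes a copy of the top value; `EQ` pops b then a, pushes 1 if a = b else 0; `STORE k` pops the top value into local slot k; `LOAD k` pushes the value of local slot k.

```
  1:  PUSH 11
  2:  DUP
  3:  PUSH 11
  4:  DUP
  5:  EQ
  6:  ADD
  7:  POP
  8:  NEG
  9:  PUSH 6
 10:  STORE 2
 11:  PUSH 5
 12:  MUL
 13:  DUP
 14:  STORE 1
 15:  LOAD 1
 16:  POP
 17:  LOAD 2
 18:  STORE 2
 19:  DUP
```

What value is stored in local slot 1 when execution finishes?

PUSH 11 : [11]
DUP     : [11, 11]
PUSH 11 : [11, 11, 11]
DUP     : [11, 11, 11, 11]
EQ      : [11, 11, 1]
ADD     : [11, 12]
POP     : [11]
NEG     : [-11]
PUSH 6  : [-11, 6]
STORE 2 : [-11]
PUSH 5  : [-11, 5]
MUL     : [-55]
DUP     : [-55, -55]
STORE 1 : [-55]
LOAD 1  : [-55, -55]
POP     : [-55]
LOAD 2  : [-55, 6]
STORE 2 : [-55]
DUP     : [-55, -55]

-55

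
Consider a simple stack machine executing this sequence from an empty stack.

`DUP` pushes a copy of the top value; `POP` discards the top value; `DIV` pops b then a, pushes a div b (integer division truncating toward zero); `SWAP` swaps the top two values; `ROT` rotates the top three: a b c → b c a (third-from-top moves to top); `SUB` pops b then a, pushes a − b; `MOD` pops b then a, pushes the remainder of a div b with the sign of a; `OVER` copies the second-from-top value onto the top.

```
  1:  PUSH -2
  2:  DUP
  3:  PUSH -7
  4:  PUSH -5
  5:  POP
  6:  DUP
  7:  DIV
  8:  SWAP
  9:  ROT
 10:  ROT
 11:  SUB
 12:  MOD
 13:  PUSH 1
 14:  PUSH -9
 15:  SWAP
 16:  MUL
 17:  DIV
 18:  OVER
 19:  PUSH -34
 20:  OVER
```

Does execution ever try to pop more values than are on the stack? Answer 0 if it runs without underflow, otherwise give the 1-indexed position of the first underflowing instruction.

18

PUSH -2 : -2
DUP     : -2 -2
PUSH -7 : -2 -2 -7
PUSH -5 : -2 -2 -7 -5
POP     : -2 -2 -7
DUP     : -2 -2 -7 -7
DIV     : -2 -2 1
SWAP    : -2 1 -2
ROT     : 1 -2 -2
ROT     : -2 -2 1
SUB     : -2 -3
MOD     : -2
PUSH 1  : -2 1
PUSH -9 : -2 1 -9
SWAP    : -2 -9 1
MUL     : -2 -9
DIV     : 0
OVER  — needs 2 operands, stack has 1 → underflow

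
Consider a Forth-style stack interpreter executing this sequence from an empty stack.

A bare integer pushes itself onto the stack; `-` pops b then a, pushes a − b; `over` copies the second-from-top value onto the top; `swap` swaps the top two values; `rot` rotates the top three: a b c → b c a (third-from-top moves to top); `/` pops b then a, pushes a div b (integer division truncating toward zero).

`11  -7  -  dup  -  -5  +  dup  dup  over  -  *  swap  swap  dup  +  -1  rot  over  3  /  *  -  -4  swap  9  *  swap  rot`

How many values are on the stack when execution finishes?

11   -> 11
-7   -> 11 -7
-    -> 18
dup  -> 18 18
-    -> 0
-5   -> 0 -5
+    -> -5
dup  -> -5 -5
dup  -> -5 -5 -5
over -> -5 -5 -5 -5
-    -> -5 -5 0
*    -> -5 0
swap -> 0 -5
swap -> -5 0
dup  -> -5 0 0
+    -> -5 0
-1   -> -5 0 -1
rot  -> 0 -1 -5
over -> 0 -1 -5 -1
3    -> 0 -1 -5 -1 3
/    -> 0 -1 -5 0
*    -> 0 -1 0
-    -> 0 -1
-4   -> 0 -1 -4
swap -> 0 -4 -1
9    -> 0 -4 -1 9
*    -> 0 -4 -9
swap -> 0 -9 -4
rot  -> -9 -4 0

3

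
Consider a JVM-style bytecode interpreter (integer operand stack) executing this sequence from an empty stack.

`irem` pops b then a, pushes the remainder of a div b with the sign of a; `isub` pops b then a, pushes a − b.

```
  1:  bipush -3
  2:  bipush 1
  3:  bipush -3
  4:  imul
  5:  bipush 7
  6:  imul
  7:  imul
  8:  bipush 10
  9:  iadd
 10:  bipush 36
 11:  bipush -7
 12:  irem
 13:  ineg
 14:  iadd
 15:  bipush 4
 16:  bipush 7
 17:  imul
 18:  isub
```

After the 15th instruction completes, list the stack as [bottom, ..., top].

bipush -3 : [-3]
bipush 1  : [-3, 1]
bipush -3 : [-3, 1, -3]
imul      : [-3, -3]
bipush 7  : [-3, -3, 7]
imul      : [-3, -21]
imul      : [63]
bipush 10 : [63, 10]
iadd      : [73]
bipush 36 : [73, 36]
bipush -7 : [73, 36, -7]
irem      : [73, 1]
ineg      : [73, -1]
iadd      : [72]
bipush 4  : [72, 4]

[72, 4]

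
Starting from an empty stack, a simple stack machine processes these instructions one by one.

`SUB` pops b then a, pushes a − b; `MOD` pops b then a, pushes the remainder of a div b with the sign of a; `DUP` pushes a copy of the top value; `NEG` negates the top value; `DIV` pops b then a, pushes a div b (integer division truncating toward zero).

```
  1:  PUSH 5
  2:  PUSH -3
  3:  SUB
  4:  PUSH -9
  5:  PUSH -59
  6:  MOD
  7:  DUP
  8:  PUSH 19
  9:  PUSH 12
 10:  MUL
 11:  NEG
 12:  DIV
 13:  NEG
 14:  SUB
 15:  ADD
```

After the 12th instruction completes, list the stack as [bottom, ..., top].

PUSH 5   -> [5]
PUSH -3  -> [5, -3]
SUB      -> [8]
PUSH -9  -> [8, -9]
PUSH -59 -> [8, -9, -59]
MOD      -> [8, -9]
DUP      -> [8, -9, -9]
PUSH 19  -> [8, -9, -9, 19]
PUSH 12  -> [8, -9, -9, 19, 12]
MUL      -> [8, -9, -9, 228]
NEG      -> [8, -9, -9, -228]
DIV      -> [8, -9, 0]

[8, -9, 0]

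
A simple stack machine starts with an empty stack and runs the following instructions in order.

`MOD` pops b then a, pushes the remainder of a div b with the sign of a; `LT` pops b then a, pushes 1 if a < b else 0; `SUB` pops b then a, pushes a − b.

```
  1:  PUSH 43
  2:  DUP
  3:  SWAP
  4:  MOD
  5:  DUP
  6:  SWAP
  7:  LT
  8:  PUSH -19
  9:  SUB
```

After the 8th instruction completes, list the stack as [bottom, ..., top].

[0, -19]

PUSH 43  -> 43
DUP      -> 43 43
SWAP     -> 43 43
MOD      -> 0
DUP      -> 0 0
SWAP     -> 0 0
LT       -> 0
PUSH -19 -> 0 -19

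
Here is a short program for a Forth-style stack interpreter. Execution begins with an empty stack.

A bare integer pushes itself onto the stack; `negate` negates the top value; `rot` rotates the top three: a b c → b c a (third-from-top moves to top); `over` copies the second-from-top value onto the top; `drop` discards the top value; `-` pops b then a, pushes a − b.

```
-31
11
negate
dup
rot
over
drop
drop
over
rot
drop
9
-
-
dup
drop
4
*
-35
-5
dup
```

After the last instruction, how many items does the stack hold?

-31     -31
11      -31 11
negate  -31 -11
dup     -31 -11 -11
rot     -11 -11 -31
over    -11 -11 -31 -11
drop    -11 -11 -31
drop    -11 -11
over    -11 -11 -11
rot     -11 -11 -11
drop    -11 -11
9       -11 -11 9
-       -11 -20
-       9
dup     9 9
drop    9
4       9 4
*       36
-35     36 -35
-5      36 -35 -5
dup     36 -35 -5 -5

4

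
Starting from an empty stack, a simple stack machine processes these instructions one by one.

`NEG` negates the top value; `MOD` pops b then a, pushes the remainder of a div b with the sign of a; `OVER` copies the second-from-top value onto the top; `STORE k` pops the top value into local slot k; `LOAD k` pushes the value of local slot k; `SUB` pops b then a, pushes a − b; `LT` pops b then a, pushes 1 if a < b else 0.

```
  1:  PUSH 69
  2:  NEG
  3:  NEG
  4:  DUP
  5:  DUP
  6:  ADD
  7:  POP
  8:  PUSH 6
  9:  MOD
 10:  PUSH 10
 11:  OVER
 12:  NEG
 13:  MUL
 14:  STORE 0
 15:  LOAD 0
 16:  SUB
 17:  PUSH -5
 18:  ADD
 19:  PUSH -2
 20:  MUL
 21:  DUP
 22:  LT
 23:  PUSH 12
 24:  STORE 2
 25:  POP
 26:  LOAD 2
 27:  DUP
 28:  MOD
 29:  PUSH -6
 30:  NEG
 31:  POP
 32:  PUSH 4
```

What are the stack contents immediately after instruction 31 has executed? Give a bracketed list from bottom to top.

[0]

PUSH 69 -> 69
NEG     -> -69
NEG     -> 69
DUP     -> 69 69
DUP     -> 69 69 69
ADD     -> 69 138
POP     -> 69
PUSH 6  -> 69 6
MOD     -> 3
PUSH 10 -> 3 10
OVER    -> 3 10 3
NEG     -> 3 10 -3
MUL     -> 3 -30
STORE 0 -> 3
LOAD 0  -> 3 -30
SUB     -> 33
PUSH -5 -> 33 -5
ADD     -> 28
PUSH -2 -> 28 -2
MUL     -> -56
DUP     -> -56 -56
LT      -> 0
PUSH 12 -> 0 12
STORE 2 -> 0
POP     -> (empty)
LOAD 2  -> 12
DUP     -> 12 12
MOD     -> 0
PUSH -6 -> 0 -6
NEG     -> 0 6
POP     -> 0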